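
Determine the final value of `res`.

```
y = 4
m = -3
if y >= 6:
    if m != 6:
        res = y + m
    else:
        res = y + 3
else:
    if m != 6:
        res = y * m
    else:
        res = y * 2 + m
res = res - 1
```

y=4, m=-3
y >= 6 is False; m != 6 is True
→ res = y * m = -12
res = (-12)-1 = -13

-13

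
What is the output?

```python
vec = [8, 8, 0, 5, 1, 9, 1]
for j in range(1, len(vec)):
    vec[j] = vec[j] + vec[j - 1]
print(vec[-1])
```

j=1: vec[1] = 8+8 = 16 → [8, 16, 0, 5, 1, 9, 1]
j=2: vec[2] = 0+16 = 16 → [8, 16, 16, 5, 1, 9, 1]
j=3: vec[3] = 5+16 = 21 → [8, 16, 16, 21, 1, 9, 1]
j=4: vec[4] = 1+21 = 22 → [8, 16, 16, 21, 22, 9, 1]
j=5: vec[5] = 9+22 = 31 → [8, 16, 16, 21, 22, 31, 1]
j=6: vec[6] = 1+31 = 32 → [8, 16, 16, 21, 22, 31, 32]

32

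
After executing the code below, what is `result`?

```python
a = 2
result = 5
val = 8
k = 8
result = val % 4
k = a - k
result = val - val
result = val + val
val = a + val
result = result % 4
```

0

result = 8%4 = 0
k = 2-8 = -6
result = 8-8 = 0
result = 8+8 = 16
val = 2+8 = 10
result = 16%4 = 0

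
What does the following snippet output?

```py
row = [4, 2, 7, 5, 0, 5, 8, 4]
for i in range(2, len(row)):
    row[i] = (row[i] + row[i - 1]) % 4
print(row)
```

i=2: row[2] = (7+2)%4 = 1 → [4, 2, 1, 5, 0, 5, 8, 4]
i=3: row[3] = (5+1)%4 = 2 → [4, 2, 1, 2, 0, 5, 8, 4]
i=4: row[4] = (0+2)%4 = 2 → [4, 2, 1, 2, 2, 5, 8, 4]
i=5: row[5] = (5+2)%4 = 3 → [4, 2, 1, 2, 2, 3, 8, 4]
i=6: row[6] = (8+3)%4 = 3 → [4, 2, 1, 2, 2, 3, 3, 4]
i=7: row[7] = (4+3)%4 = 3 → [4, 2, 1, 2, 2, 3, 3, 3]

[4, 2, 1, 2, 2, 3, 3, 3]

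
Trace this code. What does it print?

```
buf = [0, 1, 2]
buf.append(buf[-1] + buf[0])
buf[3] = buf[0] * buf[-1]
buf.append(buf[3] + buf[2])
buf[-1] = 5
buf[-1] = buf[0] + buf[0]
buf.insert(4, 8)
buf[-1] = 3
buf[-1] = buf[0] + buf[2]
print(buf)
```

append buf[-1]+buf[0] = 2+0 = 2 → [0, 1, 2, 2]
buf[3] = buf[0]*buf[-1] = 0*2 = 0 → [0, 1, 2, 0]
append buf[3]+buf[2] = 0+2 = 2 → [0, 1, 2, 0, 2]
buf[-1] = 5 → [0, 1, 2, 0, 5]
buf[-1] = buf[0]+buf[0] = 0+0 = 0 → [0, 1, 2, 0, 0]
insert 8 at 4 → [0, 1, 2, 0, 8, 0]
buf[-1] = 3 → [0, 1, 2, 0, 8, 3]
buf[-1] = buf[0]+buf[2] = 0+2 = 2 → [0, 1, 2, 0, 8, 2]

[0, 1, 2, 0, 8, 2]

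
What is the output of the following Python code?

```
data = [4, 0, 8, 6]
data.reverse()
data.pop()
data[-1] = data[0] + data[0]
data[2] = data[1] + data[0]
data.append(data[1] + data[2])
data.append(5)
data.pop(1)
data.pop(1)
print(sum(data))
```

33

reverse → [6, 8, 0, 4]
pop() removes 4 → [6, 8, 0]
data[-1] = data[0]+data[0] = 6+6 = 12 → [6, 8, 12]
data[2] = data[1]+data[0] = 8+6 = 14 → [6, 8, 14]
append data[1]+data[2] = 8+14 = 22 → [6, 8, 14, 22]
append 5 → [6, 8, 14, 22, 5]
pop(1) removes 8 → [6, 14, 22, 5]
pop(1) removes 14 → [6, 22, 5]
sum = 33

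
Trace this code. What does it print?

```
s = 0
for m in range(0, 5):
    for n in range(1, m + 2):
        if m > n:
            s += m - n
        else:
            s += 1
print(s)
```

m=0,n=1: not 0>1, s = 0+1 = 1
m=1,n=1: not 1>1, s = 1+1 = 2
m=1,n=2: not 1>2, s = 2+1 = 3
m=2,n=1: 2>1, s = 3+1 = 4
m=2,n=2: not 2>2, s = 4+1 = 5
m=2,n=3: not 2>3, s = 5+1 = 6
m=3,n=1: 3>1, s = 6+2 = 8
m=3,n=2: 3>2, s = 8+1 = 9
m=3,n=3: not 3>3, s = 9+1 = 10
m=3,n=4: not 3>4, s = 10+1 = 11
m=4,n=1: 4>1, s = 11+3 = 14
m=4,n=2: 4>2, s = 14+2 = 16
m=4,n=3: 4>3, s = 16+1 = 17
m=4,n=4: not 4>4, s = 17+1 = 18
m=4,n=5: not 4>5, s = 18+1 = 19

19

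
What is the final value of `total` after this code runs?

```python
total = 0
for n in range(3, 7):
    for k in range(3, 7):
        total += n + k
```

144

n=3,k=3: total = 0+6 = 6
n=3,k=4: total = 6+7 = 13
n=3,k=5: total = 13+8 = 21
n=3,k=6: total = 21+9 = 30
n=4,k=3: total = 30+7 = 37
n=4,k=4: total = 37+8 = 45
n=4,k=5: total = 45+9 = 54
n=4,k=6: total = 54+10 = 64
n=5,k=3: total = 64+8 = 72
n=5,k=4: total = 72+9 = 81
n=5,k=5: total = 81+10 = 91
n=5,k=6: total = 91+11 = 102
n=6,k=3: total = 102+9 = 111
n=6,k=4: total = 111+10 = 121
n=6,k=5: total = 121+11 = 132
n=6,k=6: total = 132+12 = 144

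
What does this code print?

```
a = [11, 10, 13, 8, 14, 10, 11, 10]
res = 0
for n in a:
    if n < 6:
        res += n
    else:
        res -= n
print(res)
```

-87

n=11: not <6, res = 0-11 = -11
n=10: not <6, res = (-11)-10 = -21
n=13: not <6, res = (-21)-13 = -34
n=8: not <6, res = (-34)-8 = -42
n=14: not <6, res = (-42)-14 = -56
n=10: not <6, res = (-56)-10 = -66
n=11: not <6, res = (-66)-11 = -77
n=10: not <6, res = (-77)-10 = -87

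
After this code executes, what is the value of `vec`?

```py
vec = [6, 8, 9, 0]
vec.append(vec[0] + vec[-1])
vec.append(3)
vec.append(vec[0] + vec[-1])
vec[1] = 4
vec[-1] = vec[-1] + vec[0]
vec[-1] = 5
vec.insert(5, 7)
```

[6, 4, 9, 0, 6, 7, 3, 5]

append vec[0]+vec[-1] = 6+0 = 6 → [6, 8, 9, 0, 6]
append 3 → [6, 8, 9, 0, 6, 3]
append vec[0]+vec[-1] = 6+3 = 9 → [6, 8, 9, 0, 6, 3, 9]
vec[1] = 4 → [6, 4, 9, 0, 6, 3, 9]
vec[-1] = vec[-1]+vec[0] = 9+6 = 15 → [6, 4, 9, 0, 6, 3, 15]
vec[-1] = 5 → [6, 4, 9, 0, 6, 3, 5]
insert 7 at 5 → [6, 4, 9, 0, 6, 7, 3, 5]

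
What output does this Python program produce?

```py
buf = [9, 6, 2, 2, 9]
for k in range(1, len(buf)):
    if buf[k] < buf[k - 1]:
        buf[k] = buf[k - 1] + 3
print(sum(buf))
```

75

k=1: 6<9, buf[1] = 9+3 = 12 → [9, 12, 2, 2, 9]
k=2: 2<12, buf[2] = 12+3 = 15 → [9, 12, 15, 2, 9]
k=3: 2<15, buf[3] = 15+3 = 18 → [9, 12, 15, 18, 9]
k=4: 9<18, buf[4] = 18+3 = 21 → [9, 12, 15, 18, 21]
sum = 75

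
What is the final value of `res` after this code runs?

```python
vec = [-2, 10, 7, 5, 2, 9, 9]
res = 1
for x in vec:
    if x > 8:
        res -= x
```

x=-2: not >8
x=10: >8, res = 1-10 = -9
x=7: not >8
x=5: not >8
x=2: not >8
x=9: >8, res = (-9)-9 = -18
x=9: >8, res = (-18)-9 = -27

-27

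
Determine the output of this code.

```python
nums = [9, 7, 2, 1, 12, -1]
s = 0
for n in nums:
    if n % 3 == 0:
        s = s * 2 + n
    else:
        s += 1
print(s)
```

n=9: %3==0, s = 0*2+9 = 9
n=7: not %3==0, s = 9+1 = 10
n=2: not %3==0, s = 10+1 = 11
n=1: not %3==0, s = 11+1 = 12
n=12: %3==0, s = 12*2+12 = 36
n=-1: not %3==0, s = 36+1 = 37

37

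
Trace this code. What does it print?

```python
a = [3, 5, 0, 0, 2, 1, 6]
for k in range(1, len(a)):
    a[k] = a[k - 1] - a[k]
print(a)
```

k=1: a[1] = 3-5 = -2 → [3, -2, 0, 0, 2, 1, 6]
k=2: a[2] = (-2)-0 = -2 → [3, -2, -2, 0, 2, 1, 6]
k=3: a[3] = (-2)-0 = -2 → [3, -2, -2, -2, 2, 1, 6]
k=4: a[4] = (-2)-2 = -4 → [3, -2, -2, -2, -4, 1, 6]
k=5: a[5] = (-4)-1 = -5 → [3, -2, -2, -2, -4, -5, 6]
k=6: a[6] = (-5)-6 = -11 → [3, -2, -2, -2, -4, -5, -11]

[3, -2, -2, -2, -4, -5, -11]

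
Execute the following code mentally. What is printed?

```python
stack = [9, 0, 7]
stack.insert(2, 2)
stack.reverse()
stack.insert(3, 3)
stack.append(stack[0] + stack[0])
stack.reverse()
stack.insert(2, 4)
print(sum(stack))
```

insert 2 at 2 → [9, 0, 2, 7]
reverse → [7, 2, 0, 9]
insert 3 at 3 → [7, 2, 0, 3, 9]
append stack[0]+stack[0] = 7+7 = 14 → [7, 2, 0, 3, 9, 14]
reverse → [14, 9, 3, 0, 2, 7]
insert 4 at 2 → [14, 9, 4, 3, 0, 2, 7]
sum = 39

39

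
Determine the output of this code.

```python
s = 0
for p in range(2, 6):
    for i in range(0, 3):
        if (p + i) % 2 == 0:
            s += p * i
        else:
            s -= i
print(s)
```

p=2,i=0: even sum, s = 0+0 = 0
p=2,i=1: odd sum, s = 0-1 = -1
p=2,i=2: even sum, s = (-1)+4 = 3
p=3,i=0: odd sum, s = 3-0 = 3
p=3,i=1: even sum, s = 3+3 = 6
p=3,i=2: odd sum, s = 6-2 = 4
p=4,i=0: even sum, s = 4+0 = 4
p=4,i=1: odd sum, s = 4-1 = 3
p=4,i=2: even sum, s = 3+8 = 11
p=5,i=0: odd sum, s = 11-0 = 11
p=5,i=1: even sum, s = 11+5 = 16
p=5,i=2: odd sum, s = 16-2 = 14

14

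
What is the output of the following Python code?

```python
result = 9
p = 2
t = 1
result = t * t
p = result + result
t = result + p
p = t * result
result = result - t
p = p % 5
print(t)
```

3

result = 1*1 = 1
p = 1+1 = 2
t = 1+2 = 3
p = 3*1 = 3
result = 1-3 = -2
p = 3%5 = 3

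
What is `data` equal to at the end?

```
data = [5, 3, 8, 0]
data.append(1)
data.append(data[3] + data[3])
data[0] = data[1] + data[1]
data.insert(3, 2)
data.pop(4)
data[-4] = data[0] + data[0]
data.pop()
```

[6, 3, 12, 2, 1]

append 1 → [5, 3, 8, 0, 1]
append data[3]+data[3] = 0+0 = 0 → [5, 3, 8, 0, 1, 0]
data[0] = data[1]+data[1] = 3+3 = 6 → [6, 3, 8, 0, 1, 0]
insert 2 at 3 → [6, 3, 8, 2, 0, 1, 0]
pop(4) removes 0 → [6, 3, 8, 2, 1, 0]
data[-4] = data[0]+data[0] = 6+6 = 12 → [6, 3, 12, 2, 1, 0]
pop() removes 0 → [6, 3, 12, 2, 1]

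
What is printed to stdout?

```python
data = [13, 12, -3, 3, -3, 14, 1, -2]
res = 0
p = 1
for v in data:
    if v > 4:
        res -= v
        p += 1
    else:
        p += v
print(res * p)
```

v=13: >4, res = 0-13 = -13; p=2
v=12: >4, res = (-13)-12 = -25; p=3
v=-3: not >4; p=0
v=3: not >4; p=3
v=-3: not >4; p=0
v=14: >4, res = (-25)-14 = -39; p=1
v=1: not >4; p=2
v=-2: not >4; p=0
res*p = (-39)*0 = 0

0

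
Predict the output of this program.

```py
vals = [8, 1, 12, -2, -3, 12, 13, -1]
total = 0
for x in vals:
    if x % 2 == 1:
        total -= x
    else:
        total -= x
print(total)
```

-40

x=8: not odd, total = 0-8 = -8
x=1: odd, total = (-8)-1 = -9
x=12: not odd, total = (-9)-12 = -21
x=-2: not odd, total = (-21)-(-2) = -19
x=-3: odd, total = (-19)-(-3) = -16
x=12: not odd, total = (-16)-12 = -28
x=13: odd, total = (-28)-13 = -41
x=-1: odd, total = (-41)-(-1) = -40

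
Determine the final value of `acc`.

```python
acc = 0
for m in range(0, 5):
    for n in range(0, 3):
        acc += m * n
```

m=0,n=0: acc = 0+0 = 0
m=0,n=1: acc = 0+0 = 0
m=0,n=2: acc = 0+0 = 0
m=1,n=0: acc = 0+0 = 0
m=1,n=1: acc = 0+1 = 1
m=1,n=2: acc = 1+2 = 3
m=2,n=0: acc = 3+0 = 3
m=2,n=1: acc = 3+2 = 5
m=2,n=2: acc = 5+4 = 9
m=3,n=0: acc = 9+0 = 9
m=3,n=1: acc = 9+3 = 12
m=3,n=2: acc = 12+6 = 18
m=4,n=0: acc = 18+0 = 18
m=4,n=1: acc = 18+4 = 22
m=4,n=2: acc = 22+8 = 30

30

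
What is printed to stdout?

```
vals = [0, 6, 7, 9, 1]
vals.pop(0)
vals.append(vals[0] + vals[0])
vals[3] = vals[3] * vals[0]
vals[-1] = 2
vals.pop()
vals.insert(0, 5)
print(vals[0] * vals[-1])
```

30

pop(0) removes 0 → [6, 7, 9, 1]
append vals[0]+vals[0] = 6+6 = 12 → [6, 7, 9, 1, 12]
vals[3] = vals[3]*vals[0] = 1*6 = 6 → [6, 7, 9, 6, 12]
vals[-1] = 2 → [6, 7, 9, 6, 2]
pop() removes 2 → [6, 7, 9, 6]
insert 5 at 0 → [5, 6, 7, 9, 6]
vals[0]*vals[-1] = 5*6 = 30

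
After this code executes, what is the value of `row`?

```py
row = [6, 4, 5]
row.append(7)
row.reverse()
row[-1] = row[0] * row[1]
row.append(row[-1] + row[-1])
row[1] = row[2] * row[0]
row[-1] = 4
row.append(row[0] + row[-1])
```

[7, 28, 4, 35, 4, 11]

append 7 → [6, 4, 5, 7]
reverse → [7, 5, 4, 6]
row[-1] = row[0]*row[1] = 7*5 = 35 → [7, 5, 4, 35]
append row[-1]+row[-1] = 35+35 = 70 → [7, 5, 4, 35, 70]
row[1] = row[2]*row[0] = 4*7 = 28 → [7, 28, 4, 35, 70]
row[-1] = 4 → [7, 28, 4, 35, 4]
append row[0]+row[-1] = 7+4 = 11 → [7, 28, 4, 35, 4, 11]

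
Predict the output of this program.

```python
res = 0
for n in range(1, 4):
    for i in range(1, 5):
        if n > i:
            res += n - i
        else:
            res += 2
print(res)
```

22

n=1,i=1: not 1>1, res = 0+2 = 2
n=1,i=2: not 1>2, res = 2+2 = 4
n=1,i=3: not 1>3, res = 4+2 = 6
n=1,i=4: not 1>4, res = 6+2 = 8
n=2,i=1: 2>1, res = 8+1 = 9
n=2,i=2: not 2>2, res = 9+2 = 11
n=2,i=3: not 2>3, res = 11+2 = 13
n=2,i=4: not 2>4, res = 13+2 = 15
n=3,i=1: 3>1, res = 15+2 = 17
n=3,i=2: 3>2, res = 17+1 = 18
n=3,i=3: not 3>3, res = 18+2 = 20
n=3,i=4: not 3>4, res = 20+2 = 22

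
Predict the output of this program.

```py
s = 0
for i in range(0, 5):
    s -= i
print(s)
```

i=0: s = 0-0 = 0
i=1: s = 0-1 = -1
i=2: s = (-1)-2 = -3
i=3: s = (-3)-3 = -6
i=4: s = (-6)-4 = -10

-10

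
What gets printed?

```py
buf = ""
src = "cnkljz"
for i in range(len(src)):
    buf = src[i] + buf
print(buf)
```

i=0: prepend 'c' → 'c'
i=1: prepend 'n' → 'nc'
i=2: prepend 'k' → 'knc'
i=3: prepend 'l' → 'lknc'
i=4: prepend 'j' → 'jlknc'
i=5: prepend 'z' → 'zjlknc'

zjlknc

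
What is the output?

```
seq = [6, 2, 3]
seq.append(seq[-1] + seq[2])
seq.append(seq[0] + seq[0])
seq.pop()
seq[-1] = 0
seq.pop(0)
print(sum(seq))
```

append seq[-1]+seq[2] = 3+3 = 6 → [6, 2, 3, 6]
append seq[0]+seq[0] = 6+6 = 12 → [6, 2, 3, 6, 12]
pop() removes 12 → [6, 2, 3, 6]
seq[-1] = 0 → [6, 2, 3, 0]
pop(0) removes 6 → [2, 3, 0]
sum = 5

5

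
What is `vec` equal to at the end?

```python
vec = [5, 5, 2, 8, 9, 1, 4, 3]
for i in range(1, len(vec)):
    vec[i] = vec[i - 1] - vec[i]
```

i=1: vec[1] = 5-5 = 0 → [5, 0, 2, 8, 9, 1, 4, 3]
i=2: vec[2] = 0-2 = -2 → [5, 0, -2, 8, 9, 1, 4, 3]
i=3: vec[3] = (-2)-8 = -10 → [5, 0, -2, -10, 9, 1, 4, 3]
i=4: vec[4] = (-10)-9 = -19 → [5, 0, -2, -10, -19, 1, 4, 3]
i=5: vec[5] = (-19)-1 = -20 → [5, 0, -2, -10, -19, -20, 4, 3]
i=6: vec[6] = (-20)-4 = -24 → [5, 0, -2, -10, -19, -20, -24, 3]
i=7: vec[7] = (-24)-3 = -27 → [5, 0, -2, -10, -19, -20, -24, -27]

[5, 0, -2, -10, -19, -20, -24, -27]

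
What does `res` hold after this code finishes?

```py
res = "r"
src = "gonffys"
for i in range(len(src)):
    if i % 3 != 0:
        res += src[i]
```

'ronfy'

i=0: skip
i=1: add 'o' → 'ro'
i=2: add 'n' → 'ron'
i=3: skip
i=4: add 'f' → 'ronf'
i=5: add 'y' → 'ronfy'
i=6: skip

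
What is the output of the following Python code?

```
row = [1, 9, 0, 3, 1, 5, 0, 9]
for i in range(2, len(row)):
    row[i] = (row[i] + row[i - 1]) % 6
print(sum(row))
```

17

i=2: row[2] = (0+9)%6 = 3 → [1, 9, 3, 3, 1, 5, 0, 9]
i=3: row[3] = (3+3)%6 = 0 → [1, 9, 3, 0, 1, 5, 0, 9]
i=4: row[4] = (1+0)%6 = 1 → [1, 9, 3, 0, 1, 5, 0, 9]
i=5: row[5] = (5+1)%6 = 0 → [1, 9, 3, 0, 1, 0, 0, 9]
i=6: row[6] = (0+0)%6 = 0 → [1, 9, 3, 0, 1, 0, 0, 9]
i=7: row[7] = (9+0)%6 = 3 → [1, 9, 3, 0, 1, 0, 0, 3]
sum = 17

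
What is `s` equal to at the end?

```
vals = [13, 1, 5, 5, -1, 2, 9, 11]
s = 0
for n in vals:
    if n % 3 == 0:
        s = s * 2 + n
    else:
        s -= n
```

-52

n=13: not %3==0, s = 0-13 = -13
n=1: not %3==0, s = (-13)-1 = -14
n=5: not %3==0, s = (-14)-5 = -19
n=5: not %3==0, s = (-19)-5 = -24
n=-1: not %3==0, s = (-24)-(-1) = -23
n=2: not %3==0, s = (-23)-2 = -25
n=9: %3==0, s = (-25)*2+9 = -41
n=11: not %3==0, s = (-41)-11 = -52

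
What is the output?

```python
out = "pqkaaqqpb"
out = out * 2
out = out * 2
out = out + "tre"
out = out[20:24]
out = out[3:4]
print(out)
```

q

repeat ×2 → 'pqkaaqqpbpqkaaqqpb'
repeat ×2 → 'pqkaaqqpbpqkaaqqpbpqkaaqqpbpqkaaqqpb'
+ 'tre' → 'pqkaaqqpbpqkaaqqpbpqkaaqqpbpqkaaqqpbtre'
slice [20:24] → 'kaaq'
slice [3:4] → 'q'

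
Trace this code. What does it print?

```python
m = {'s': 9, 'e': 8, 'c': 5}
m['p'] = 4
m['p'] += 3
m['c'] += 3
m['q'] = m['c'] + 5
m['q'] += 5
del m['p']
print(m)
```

m['p'] = 4 → {'s': 9, 'e': 8, 'c': 5, 'p': 4}
m['p'] = 4+3 = 7 → {'s': 9, 'e': 8, 'c': 5, 'p': 7}
m['c'] = 5+3 = 8 → {'s': 9, 'e': 8, 'c': 8, 'p': 7}
m['q'] = m['c']+5 = 13 → {'s': 9, 'e': 8, 'c': 8, 'p': 7, 'q': 13}
m['q'] = 13+5 = 18 → {'s': 9, 'e': 8, 'c': 8, 'p': 7, 'q': 18}
del 'p' → {'s': 9, 'e': 8, 'c': 8, 'q': 18}

{'s': 9, 'e': 8, 'c': 8, 'q': 18}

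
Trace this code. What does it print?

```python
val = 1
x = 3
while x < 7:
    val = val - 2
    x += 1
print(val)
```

x=3: val = 1-2 = -1
x=4: val = (-1)-2 = -3
x=5: val = (-3)-2 = -5
x=6: val = (-5)-2 = -7

-7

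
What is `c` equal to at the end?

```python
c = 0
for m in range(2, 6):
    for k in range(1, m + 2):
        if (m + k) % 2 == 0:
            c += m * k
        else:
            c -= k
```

54

m=2,k=1: odd sum, c = 0-1 = -1
m=2,k=2: even sum, c = (-1)+4 = 3
m=2,k=3: odd sum, c = 3-3 = 0
m=3,k=1: even sum, c = 0+3 = 3
m=3,k=2: odd sum, c = 3-2 = 1
m=3,k=3: even sum, c = 1+9 = 10
m=3,k=4: odd sum, c = 10-4 = 6
m=4,k=1: odd sum, c = 6-1 = 5
m=4,k=2: even sum, c = 5+8 = 13
m=4,k=3: odd sum, c = 13-3 = 10
m=4,k=4: even sum, c = 10+16 = 26
m=4,k=5: odd sum, c = 26-5 = 21
m=5,k=1: even sum, c = 21+5 = 26
m=5,k=2: odd sum, c = 26-2 = 24
m=5,k=3: even sum, c = 24+15 = 39
m=5,k=4: odd sum, c = 39-4 = 35
m=5,k=5: even sum, c = 35+25 = 60
m=5,k=6: odd sum, c = 60-6 = 54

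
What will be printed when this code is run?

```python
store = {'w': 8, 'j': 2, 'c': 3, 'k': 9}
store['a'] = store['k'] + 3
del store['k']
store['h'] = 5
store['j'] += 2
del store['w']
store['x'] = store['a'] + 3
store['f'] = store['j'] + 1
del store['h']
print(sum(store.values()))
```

39

store['a'] = store['k']+3 = 12 → {'w': 8, 'j': 2, 'c': 3, 'k': 9, 'a': 12}
del 'k' → {'w': 8, 'j': 2, 'c': 3, 'a': 12}
store['h'] = 5 → {'w': 8, 'j': 2, 'c': 3, 'a': 12, 'h': 5}
store['j'] = 2+2 = 4 → {'w': 8, 'j': 4, 'c': 3, 'a': 12, 'h': 5}
del 'w' → {'j': 4, 'c': 3, 'a': 12, 'h': 5}
store['x'] = store['a']+3 = 15 → {'j': 4, 'c': 3, 'a': 12, 'h': 5, 'x': 15}
store['f'] = store['j']+1 = 5 → {'j': 4, 'c': 3, 'a': 12, 'h': 5, 'x': 15, 'f': 5}
del 'h' → {'j': 4, 'c': 3, 'a': 12, 'x': 15, 'f': 5}
sum of values = 39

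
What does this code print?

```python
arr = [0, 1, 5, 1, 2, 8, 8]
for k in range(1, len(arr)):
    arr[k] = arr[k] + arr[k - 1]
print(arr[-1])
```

k=1: arr[1] = 1+0 = 1 → [0, 1, 5, 1, 2, 8, 8]
k=2: arr[2] = 5+1 = 6 → [0, 1, 6, 1, 2, 8, 8]
k=3: arr[3] = 1+6 = 7 → [0, 1, 6, 7, 2, 8, 8]
k=4: arr[4] = 2+7 = 9 → [0, 1, 6, 7, 9, 8, 8]
k=5: arr[5] = 8+9 = 17 → [0, 1, 6, 7, 9, 17, 8]
k=6: arr[6] = 8+17 = 25 → [0, 1, 6, 7, 9, 17, 25]

25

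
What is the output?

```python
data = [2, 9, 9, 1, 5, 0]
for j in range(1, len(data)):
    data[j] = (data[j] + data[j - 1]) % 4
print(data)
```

j=1: data[1] = (9+2)%4 = 3 → [2, 3, 9, 1, 5, 0]
j=2: data[2] = (9+3)%4 = 0 → [2, 3, 0, 1, 5, 0]
j=3: data[3] = (1+0)%4 = 1 → [2, 3, 0, 1, 5, 0]
j=4: data[4] = (5+1)%4 = 2 → [2, 3, 0, 1, 2, 0]
j=5: data[5] = (0+2)%4 = 2 → [2, 3, 0, 1, 2, 2]

[2, 3, 0, 1, 2, 2]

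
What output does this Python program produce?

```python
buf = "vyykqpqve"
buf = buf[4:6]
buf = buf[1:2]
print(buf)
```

p

slice [4:6] → 'qp'
slice [1:2] → 'p'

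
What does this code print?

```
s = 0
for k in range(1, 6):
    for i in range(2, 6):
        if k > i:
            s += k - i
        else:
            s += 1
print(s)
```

24

k=1,i=2: not 1>2, s = 0+1 = 1
k=1,i=3: not 1>3, s = 1+1 = 2
k=1,i=4: not 1>4, s = 2+1 = 3
k=1,i=5: not 1>5, s = 3+1 = 4
k=2,i=2: not 2>2, s = 4+1 = 5
k=2,i=3: not 2>3, s = 5+1 = 6
k=2,i=4: not 2>4, s = 6+1 = 7
k=2,i=5: not 2>5, s = 7+1 = 8
k=3,i=2: 3>2, s = 8+1 = 9
k=3,i=3: not 3>3, s = 9+1 = 10
k=3,i=4: not 3>4, s = 10+1 = 11
k=3,i=5: not 3>5, s = 11+1 = 12
k=4,i=2: 4>2, s = 12+2 = 14
k=4,i=3: 4>3, s = 14+1 = 15
k=4,i=4: not 4>4, s = 15+1 = 16
k=4,i=5: not 4>5, s = 16+1 = 17
k=5,i=2: 5>2, s = 17+3 = 20
k=5,i=3: 5>3, s = 20+2 = 22
k=5,i=4: 5>4, s = 22+1 = 23
k=5,i=5: not 5>5, s = 23+1 = 24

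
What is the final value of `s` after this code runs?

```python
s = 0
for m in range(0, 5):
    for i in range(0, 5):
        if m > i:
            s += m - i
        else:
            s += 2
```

50

m=0,i=0: not 0>0, s = 0+2 = 2
m=0,i=1: not 0>1, s = 2+2 = 4
m=0,i=2: not 0>2, s = 4+2 = 6
m=0,i=3: not 0>3, s = 6+2 = 8
m=0,i=4: not 0>4, s = 8+2 = 10
m=1,i=0: 1>0, s = 10+1 = 11
m=1,i=1: not 1>1, s = 11+2 = 13
m=1,i=2: not 1>2, s = 13+2 = 15
m=1,i=3: not 1>3, s = 15+2 = 17
m=1,i=4: not 1>4, s = 17+2 = 19
m=2,i=0: 2>0, s = 19+2 = 21
m=2,i=1: 2>1, s = 21+1 = 22
m=2,i=2: not 2>2, s = 22+2 = 24
m=2,i=3: not 2>3, s = 24+2 = 26
m=2,i=4: not 2>4, s = 26+2 = 28
m=3,i=0: 3>0, s = 28+3 = 31
m=3,i=1: 3>1, s = 31+2 = 33
m=3,i=2: 3>2, s = 33+1 = 34
m=3,i=3: not 3>3, s = 34+2 = 36
m=3,i=4: not 3>4, s = 36+2 = 38
m=4,i=0: 4>0, s = 38+4 = 42
m=4,i=1: 4>1, s = 42+3 = 45
m=4,i=2: 4>2, s = 45+2 = 47
m=4,i=3: 4>3, s = 47+1 = 48
m=4,i=4: not 4>4, s = 48+2 = 50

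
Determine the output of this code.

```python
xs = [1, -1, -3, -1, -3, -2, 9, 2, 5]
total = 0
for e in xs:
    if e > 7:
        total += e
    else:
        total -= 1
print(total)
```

1

e=1: not >7, total = 0-1 = -1
e=-1: not >7, total = (-1)-1 = -2
e=-3: not >7, total = (-2)-1 = -3
e=-1: not >7, total = (-3)-1 = -4
e=-3: not >7, total = (-4)-1 = -5
e=-2: not >7, total = (-5)-1 = -6
e=9: >7, total = (-6)+9 = 3
e=2: not >7, total = 3-1 = 2
e=5: not >7, total = 2-1 = 1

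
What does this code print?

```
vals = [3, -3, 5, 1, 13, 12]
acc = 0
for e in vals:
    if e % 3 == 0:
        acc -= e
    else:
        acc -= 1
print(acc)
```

-15

e=3: %3==0, acc = 0-3 = -3
e=-3: %3==0, acc = (-3)-(-3) = 0
e=5: not %3==0, acc = 0-1 = -1
e=1: not %3==0, acc = (-1)-1 = -2
e=13: not %3==0, acc = (-2)-1 = -3
e=12: %3==0, acc = (-3)-12 = -15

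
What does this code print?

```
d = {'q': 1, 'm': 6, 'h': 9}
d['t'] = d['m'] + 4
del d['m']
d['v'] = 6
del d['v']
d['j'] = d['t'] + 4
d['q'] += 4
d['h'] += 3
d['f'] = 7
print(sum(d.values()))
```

d['t'] = d['m']+4 = 10 → {'q': 1, 'm': 6, 'h': 9, 't': 10}
del 'm' → {'q': 1, 'h': 9, 't': 10}
d['v'] = 6 → {'q': 1, 'h': 9, 't': 10, 'v': 6}
del 'v' → {'q': 1, 'h': 9, 't': 10}
d['j'] = d['t']+4 = 14 → {'q': 1, 'h': 9, 't': 10, 'j': 14}
d['q'] = 1+4 = 5 → {'q': 5, 'h': 9, 't': 10, 'j': 14}
d['h'] = 9+3 = 12 → {'q': 5, 'h': 12, 't': 10, 'j': 14}
d['f'] = 7 → {'q': 5, 'h': 12, 't': 10, 'j': 14, 'f': 7}
sum of values = 48

48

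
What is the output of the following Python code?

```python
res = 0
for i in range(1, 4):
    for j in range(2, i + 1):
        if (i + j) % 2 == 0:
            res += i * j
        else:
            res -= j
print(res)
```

i=2,j=2: even sum, res = 0+4 = 4
i=3,j=2: odd sum, res = 4-2 = 2
i=3,j=3: even sum, res = 2+9 = 11

11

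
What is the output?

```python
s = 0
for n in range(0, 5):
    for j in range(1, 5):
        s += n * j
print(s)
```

100

n=0,j=1: s = 0+0 = 0
n=0,j=2: s = 0+0 = 0
n=0,j=3: s = 0+0 = 0
n=0,j=4: s = 0+0 = 0
n=1,j=1: s = 0+1 = 1
n=1,j=2: s = 1+2 = 3
n=1,j=3: s = 3+3 = 6
n=1,j=4: s = 6+4 = 10
n=2,j=1: s = 10+2 = 12
n=2,j=2: s = 12+4 = 16
n=2,j=3: s = 16+6 = 22
n=2,j=4: s = 22+8 = 30
n=3,j=1: s = 30+3 = 33
n=3,j=2: s = 33+6 = 39
n=3,j=3: s = 39+9 = 48
n=3,j=4: s = 48+12 = 60
n=4,j=1: s = 60+4 = 64
n=4,j=2: s = 64+8 = 72
n=4,j=3: s = 72+12 = 84
n=4,j=4: s = 84+16 = 100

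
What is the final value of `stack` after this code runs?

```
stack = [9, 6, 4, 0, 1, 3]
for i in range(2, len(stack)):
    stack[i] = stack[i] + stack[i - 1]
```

i=2: stack[2] = 4+6 = 10 → [9, 6, 10, 0, 1, 3]
i=3: stack[3] = 0+10 = 10 → [9, 6, 10, 10, 1, 3]
i=4: stack[4] = 1+10 = 11 → [9, 6, 10, 10, 11, 3]
i=5: stack[5] = 3+11 = 14 → [9, 6, 10, 10, 11, 14]

[9, 6, 10, 10, 11, 14]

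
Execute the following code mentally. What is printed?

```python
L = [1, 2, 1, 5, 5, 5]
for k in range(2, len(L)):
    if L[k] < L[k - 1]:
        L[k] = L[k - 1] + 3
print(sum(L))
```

k=2: 1<2, L[2] = 2+3 = 5 → [1, 2, 5, 5, 5, 5]
k=3: 5>=5, unchanged → [1, 2, 5, 5, 5, 5]
k=4: 5>=5, unchanged → [1, 2, 5, 5, 5, 5]
k=5: 5>=5, unchanged → [1, 2, 5, 5, 5, 5]
sum = 23

23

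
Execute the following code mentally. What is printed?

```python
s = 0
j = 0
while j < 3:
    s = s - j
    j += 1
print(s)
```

j=0: s = 0-0 = 0
j=1: s = 0-1 = -1
j=2: s = (-1)-2 = -3

-3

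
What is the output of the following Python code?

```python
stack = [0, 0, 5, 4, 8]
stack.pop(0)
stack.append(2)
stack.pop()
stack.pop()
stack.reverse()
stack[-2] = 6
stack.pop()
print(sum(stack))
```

pop(0) removes 0 → [0, 5, 4, 8]
append 2 → [0, 5, 4, 8, 2]
pop() removes 2 → [0, 5, 4, 8]
pop() removes 8 → [0, 5, 4]
reverse → [4, 5, 0]
stack[-2] = 6 → [4, 6, 0]
pop() removes 0 → [4, 6]
sum = 10

10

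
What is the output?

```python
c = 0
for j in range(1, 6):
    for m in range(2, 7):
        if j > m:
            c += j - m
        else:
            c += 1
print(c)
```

29

j=1,m=2: not 1>2, c = 0+1 = 1
j=1,m=3: not 1>3, c = 1+1 = 2
j=1,m=4: not 1>4, c = 2+1 = 3
j=1,m=5: not 1>5, c = 3+1 = 4
j=1,m=6: not 1>6, c = 4+1 = 5
j=2,m=2: not 2>2, c = 5+1 = 6
j=2,m=3: not 2>3, c = 6+1 = 7
j=2,m=4: not 2>4, c = 7+1 = 8
j=2,m=5: not 2>5, c = 8+1 = 9
j=2,m=6: not 2>6, c = 9+1 = 10
j=3,m=2: 3>2, c = 10+1 = 11
j=3,m=3: not 3>3, c = 11+1 = 12
j=3,m=4: not 3>4, c = 12+1 = 13
j=3,m=5: not 3>5, c = 13+1 = 14
j=3,m=6: not 3>6, c = 14+1 = 15
j=4,m=2: 4>2, c = 15+2 = 17
j=4,m=3: 4>3, c = 17+1 = 18
j=4,m=4: not 4>4, c = 18+1 = 19
j=4,m=5: not 4>5, c = 19+1 = 20
j=4,m=6: not 4>6, c = 20+1 = 21
j=5,m=2: 5>2, c = 21+3 = 24
j=5,m=3: 5>3, c = 24+2 = 26
j=5,m=4: 5>4, c = 26+1 = 27
j=5,m=5: not 5>5, c = 27+1 = 28
j=5,m=6: not 5>6, c = 28+1 = 29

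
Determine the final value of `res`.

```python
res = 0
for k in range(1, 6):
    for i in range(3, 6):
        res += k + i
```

k=1,i=3: res = 0+4 = 4
k=1,i=4: res = 4+5 = 9
k=1,i=5: res = 9+6 = 15
k=2,i=3: res = 15+5 = 20
k=2,i=4: res = 20+6 = 26
k=2,i=5: res = 26+7 = 33
k=3,i=3: res = 33+6 = 39
k=3,i=4: res = 39+7 = 46
k=3,i=5: res = 46+8 = 54
k=4,i=3: res = 54+7 = 61
k=4,i=4: res = 61+8 = 69
k=4,i=5: res = 69+9 = 78
k=5,i=3: res = 78+8 = 86
k=5,i=4: res = 86+9 = 95
k=5,i=5: res = 95+10 = 105

105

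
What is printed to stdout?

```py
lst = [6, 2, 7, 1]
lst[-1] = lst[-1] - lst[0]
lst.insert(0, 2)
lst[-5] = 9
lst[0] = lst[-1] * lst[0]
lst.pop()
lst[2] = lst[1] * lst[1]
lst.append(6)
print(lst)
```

lst[-1] = lst[-1]-lst[0] = 1-6 = -5 → [6, 2, 7, -5]
insert 2 at 0 → [2, 6, 2, 7, -5]
lst[-5] = 9 → [9, 6, 2, 7, -5]
lst[0] = lst[-1]*lst[0] = (-5)*9 = -45 → [-45, 6, 2, 7, -5]
pop() removes -5 → [-45, 6, 2, 7]
lst[2] = lst[1]*lst[1] = 6*6 = 36 → [-45, 6, 36, 7]
append 6 → [-45, 6, 36, 7, 6]

[-45, 6, 36, 7, 6]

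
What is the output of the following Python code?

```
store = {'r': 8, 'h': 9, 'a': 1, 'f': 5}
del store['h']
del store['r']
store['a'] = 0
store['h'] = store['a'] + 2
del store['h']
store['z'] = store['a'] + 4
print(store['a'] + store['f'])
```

5

del 'h' → {'r': 8, 'a': 1, 'f': 5}
del 'r' → {'a': 1, 'f': 5}
store['a'] = 0 → {'a': 0, 'f': 5}
store['h'] = store['a']+2 = 2 → {'a': 0, 'f': 5, 'h': 2}
del 'h' → {'a': 0, 'f': 5}
store['z'] = store['a']+4 = 4 → {'a': 0, 'f': 5, 'z': 4}
store['a']+store['f'] = 0+5 = 5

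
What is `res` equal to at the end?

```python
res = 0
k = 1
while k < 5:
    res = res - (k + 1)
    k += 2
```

k=1: res = 0-2 = -2
k=3: res = (-2)-4 = -6

-6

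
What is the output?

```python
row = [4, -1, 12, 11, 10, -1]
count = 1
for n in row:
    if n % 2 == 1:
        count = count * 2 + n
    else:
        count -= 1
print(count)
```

n=4: not odd, count = 1-1 = 0
n=-1: odd, count = 0*2+(-1) = -1
n=12: not odd, count = (-1)-1 = -2
n=11: odd, count = (-2)*2+11 = 7
n=10: not odd, count = 7-1 = 6
n=-1: odd, count = 6*2+(-1) = 11

11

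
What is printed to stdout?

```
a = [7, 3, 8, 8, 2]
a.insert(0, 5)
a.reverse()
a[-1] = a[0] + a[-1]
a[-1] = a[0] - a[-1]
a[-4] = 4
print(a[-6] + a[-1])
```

-3

insert 5 at 0 → [5, 7, 3, 8, 8, 2]
reverse → [2, 8, 8, 3, 7, 5]
a[-1] = a[0]+a[-1] = 2+5 = 7 → [2, 8, 8, 3, 7, 7]
a[-1] = a[0]-a[-1] = 2-7 = -5 → [2, 8, 8, 3, 7, -5]
a[-4] = 4 → [2, 8, 4, 3, 7, -5]
a[-6]+a[-1] = 2+(-5) = -3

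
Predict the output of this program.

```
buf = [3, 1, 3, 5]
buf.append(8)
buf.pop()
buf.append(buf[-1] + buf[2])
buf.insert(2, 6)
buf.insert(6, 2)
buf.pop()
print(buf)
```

append 8 → [3, 1, 3, 5, 8]
pop() removes 8 → [3, 1, 3, 5]
append buf[-1]+buf[2] = 5+3 = 8 → [3, 1, 3, 5, 8]
insert 6 at 2 → [3, 1, 6, 3, 5, 8]
insert 2 at 6 → [3, 1, 6, 3, 5, 8, 2]
pop() removes 2 → [3, 1, 6, 3, 5, 8]

[3, 1, 6, 3, 5, 8]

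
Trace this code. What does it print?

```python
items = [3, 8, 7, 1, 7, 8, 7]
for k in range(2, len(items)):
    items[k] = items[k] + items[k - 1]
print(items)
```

k=2: items[2] = 7+8 = 15 → [3, 8, 15, 1, 7, 8, 7]
k=3: items[3] = 1+15 = 16 → [3, 8, 15, 16, 7, 8, 7]
k=4: items[4] = 7+16 = 23 → [3, 8, 15, 16, 23, 8, 7]
k=5: items[5] = 8+23 = 31 → [3, 8, 15, 16, 23, 31, 7]
k=6: items[6] = 7+31 = 38 → [3, 8, 15, 16, 23, 31, 38]

[3, 8, 15, 16, 23, 31, 38]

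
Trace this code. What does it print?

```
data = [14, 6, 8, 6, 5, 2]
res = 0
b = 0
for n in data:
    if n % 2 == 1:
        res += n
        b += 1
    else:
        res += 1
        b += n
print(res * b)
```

370

n=14: not odd, res = 0+1 = 1; b=14
n=6: not odd, res = 1+1 = 2; b=20
n=8: not odd, res = 2+1 = 3; b=28
n=6: not odd, res = 3+1 = 4; b=34
n=5: odd, res = 4+5 = 9; b=35
n=2: not odd, res = 9+1 = 10; b=37
res*b = 10*37 = 370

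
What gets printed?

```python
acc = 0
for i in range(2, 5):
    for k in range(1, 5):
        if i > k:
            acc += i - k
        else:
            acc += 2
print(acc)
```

22

i=2,k=1: 2>1, acc = 0+1 = 1
i=2,k=2: not 2>2, acc = 1+2 = 3
i=2,k=3: not 2>3, acc = 3+2 = 5
i=2,k=4: not 2>4, acc = 5+2 = 7
i=3,k=1: 3>1, acc = 7+2 = 9
i=3,k=2: 3>2, acc = 9+1 = 10
i=3,k=3: not 3>3, acc = 10+2 = 12
i=3,k=4: not 3>4, acc = 12+2 = 14
i=4,k=1: 4>1, acc = 14+3 = 17
i=4,k=2: 4>2, acc = 17+2 = 19
i=4,k=3: 4>3, acc = 19+1 = 20
i=4,k=4: not 4>4, acc = 20+2 = 22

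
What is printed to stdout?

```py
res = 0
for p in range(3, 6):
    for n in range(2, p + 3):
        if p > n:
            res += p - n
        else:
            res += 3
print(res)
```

37

p=3,n=2: 3>2, res = 0+1 = 1
p=3,n=3: not 3>3, res = 1+3 = 4
p=3,n=4: not 3>4, res = 4+3 = 7
p=3,n=5: not 3>5, res = 7+3 = 10
p=4,n=2: 4>2, res = 10+2 = 12
p=4,n=3: 4>3, res = 12+1 = 13
p=4,n=4: not 4>4, res = 13+3 = 16
p=4,n=5: not 4>5, res = 16+3 = 19
p=4,n=6: not 4>6, res = 19+3 = 22
p=5,n=2: 5>2, res = 22+3 = 25
p=5,n=3: 5>3, res = 25+2 = 27
p=5,n=4: 5>4, res = 27+1 = 28
p=5,n=5: not 5>5, res = 28+3 = 31
p=5,n=6: not 5>6, res = 31+3 = 34
p=5,n=7: not 5>7, res = 34+3 = 37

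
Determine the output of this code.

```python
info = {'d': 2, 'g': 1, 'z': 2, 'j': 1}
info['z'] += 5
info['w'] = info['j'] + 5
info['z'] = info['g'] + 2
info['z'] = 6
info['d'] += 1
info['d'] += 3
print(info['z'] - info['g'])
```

info['z'] = 2+5 = 7 → {'d': 2, 'g': 1, 'z': 7, 'j': 1}
info['w'] = info['j']+5 = 6 → {'d': 2, 'g': 1, 'z': 7, 'j': 1, 'w': 6}
info['z'] = info['g']+2 = 3 → {'d': 2, 'g': 1, 'z': 3, 'j': 1, 'w': 6}
info['z'] = 6 → {'d': 2, 'g': 1, 'z': 6, 'j': 1, 'w': 6}
info['d'] = 2+1 = 3 → {'d': 3, 'g': 1, 'z': 6, 'j': 1, 'w': 6}
info['d'] = 3+3 = 6 → {'d': 6, 'g': 1, 'z': 6, 'j': 1, 'w': 6}
info['z']-info['g'] = 6-1 = 5

5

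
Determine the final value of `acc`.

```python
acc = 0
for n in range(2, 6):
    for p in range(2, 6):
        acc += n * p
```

196

n=2,p=2: acc = 0+4 = 4
n=2,p=3: acc = 4+6 = 10
n=2,p=4: acc = 10+8 = 18
n=2,p=5: acc = 18+10 = 28
n=3,p=2: acc = 28+6 = 34
n=3,p=3: acc = 34+9 = 43
n=3,p=4: acc = 43+12 = 55
n=3,p=5: acc = 55+15 = 70
n=4,p=2: acc = 70+8 = 78
n=4,p=3: acc = 78+12 = 90
n=4,p=4: acc = 90+16 = 106
n=4,p=5: acc = 106+20 = 126
n=5,p=2: acc = 126+10 = 136
n=5,p=3: acc = 136+15 = 151
n=5,p=4: acc = 151+20 = 171
n=5,p=5: acc = 171+25 = 196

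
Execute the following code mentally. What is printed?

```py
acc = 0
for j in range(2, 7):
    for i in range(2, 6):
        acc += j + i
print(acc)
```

150

j=2,i=2: acc = 0+4 = 4
j=2,i=3: acc = 4+5 = 9
j=2,i=4: acc = 9+6 = 15
j=2,i=5: acc = 15+7 = 22
j=3,i=2: acc = 22+5 = 27
j=3,i=3: acc = 27+6 = 33
j=3,i=4: acc = 33+7 = 40
j=3,i=5: acc = 40+8 = 48
j=4,i=2: acc = 48+6 = 54
j=4,i=3: acc = 54+7 = 61
j=4,i=4: acc = 61+8 = 69
j=4,i=5: acc = 69+9 = 78
j=5,i=2: acc = 78+7 = 85
j=5,i=3: acc = 85+8 = 93
j=5,i=4: acc = 93+9 = 102
j=5,i=5: acc = 102+10 = 112
j=6,i=2: acc = 112+8 = 120
j=6,i=3: acc = 120+9 = 129
j=6,i=4: acc = 129+10 = 139
j=6,i=5: acc = 139+11 = 150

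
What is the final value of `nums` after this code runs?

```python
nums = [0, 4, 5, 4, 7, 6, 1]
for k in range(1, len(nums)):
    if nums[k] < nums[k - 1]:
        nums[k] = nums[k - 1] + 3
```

[0, 4, 5, 8, 11, 14, 17]

k=1: 4>=0, unchanged → [0, 4, 5, 4, 7, 6, 1]
k=2: 5>=4, unchanged → [0, 4, 5, 4, 7, 6, 1]
k=3: 4<5, nums[3] = 5+3 = 8 → [0, 4, 5, 8, 7, 6, 1]
k=4: 7<8, nums[4] = 8+3 = 11 → [0, 4, 5, 8, 11, 6, 1]
k=5: 6<11, nums[5] = 11+3 = 14 → [0, 4, 5, 8, 11, 14, 1]
k=6: 1<14, nums[6] = 14+3 = 17 → [0, 4, 5, 8, 11, 14, 17]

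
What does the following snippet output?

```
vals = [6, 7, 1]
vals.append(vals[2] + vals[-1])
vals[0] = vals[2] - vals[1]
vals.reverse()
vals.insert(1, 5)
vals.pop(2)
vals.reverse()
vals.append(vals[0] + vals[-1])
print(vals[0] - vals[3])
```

append vals[2]+vals[-1] = 1+1 = 2 → [6, 7, 1, 2]
vals[0] = vals[2]-vals[1] = 1-7 = -6 → [-6, 7, 1, 2]
reverse → [2, 1, 7, -6]
insert 5 at 1 → [2, 5, 1, 7, -6]
pop(2) removes 1 → [2, 5, 7, -6]
reverse → [-6, 7, 5, 2]
append vals[0]+vals[-1] = (-6)+2 = -4 → [-6, 7, 5, 2, -4]
vals[0]-vals[3] = (-6)-2 = -8

-8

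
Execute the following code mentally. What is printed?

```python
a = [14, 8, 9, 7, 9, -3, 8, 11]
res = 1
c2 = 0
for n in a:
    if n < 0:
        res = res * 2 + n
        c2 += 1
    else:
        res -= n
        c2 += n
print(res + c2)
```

-47

n=14: not <0, res = 1-14 = -13; c2=14
n=8: not <0, res = (-13)-8 = -21; c2=22
n=9: not <0, res = (-21)-9 = -30; c2=31
n=7: not <0, res = (-30)-7 = -37; c2=38
n=9: not <0, res = (-37)-9 = -46; c2=47
n=-3: <0, res = (-46)*2+(-3) = -95; c2=48
n=8: not <0, res = (-95)-8 = -103; c2=56
n=11: not <0, res = (-103)-11 = -114; c2=67
res+c2 = (-114)+67 = -47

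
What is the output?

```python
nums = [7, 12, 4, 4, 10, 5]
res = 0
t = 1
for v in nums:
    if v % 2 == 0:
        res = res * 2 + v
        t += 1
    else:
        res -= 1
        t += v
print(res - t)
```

96

v=7: not even, res = 0-1 = -1; t=8
v=12: even, res = (-1)*2+12 = 10; t=9
v=4: even, res = 10*2+4 = 24; t=10
v=4: even, res = 24*2+4 = 52; t=11
v=10: even, res = 52*2+10 = 114; t=12
v=5: not even, res = 114-1 = 113; t=17
res-t = 113-17 = 96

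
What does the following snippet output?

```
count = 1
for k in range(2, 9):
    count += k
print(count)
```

36

k=2: count = 1+2 = 3
k=3: count = 3+3 = 6
k=4: count = 6+4 = 10
k=5: count = 10+5 = 15
k=6: count = 15+6 = 21
k=7: count = 21+7 = 28
k=8: count = 28+8 = 36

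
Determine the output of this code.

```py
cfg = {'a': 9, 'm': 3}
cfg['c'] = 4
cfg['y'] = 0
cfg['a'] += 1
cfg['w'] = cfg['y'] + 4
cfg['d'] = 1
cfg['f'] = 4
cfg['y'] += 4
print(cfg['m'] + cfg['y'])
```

7

cfg['c'] = 4 → {'a': 9, 'm': 3, 'c': 4}
cfg['y'] = 0 → {'a': 9, 'm': 3, 'c': 4, 'y': 0}
cfg['a'] = 9+1 = 10 → {'a': 10, 'm': 3, 'c': 4, 'y': 0}
cfg['w'] = cfg['y']+4 = 4 → {'a': 10, 'm': 3, 'c': 4, 'y': 0, 'w': 4}
cfg['d'] = 1 → {'a': 10, 'm': 3, 'c': 4, 'y': 0, 'w': 4, 'd': 1}
cfg['f'] = 4 → {'a': 10, 'm': 3, 'c': 4, 'y': 0, 'w': 4, 'd': 1, 'f': 4}
cfg['y'] = 0+4 = 4 → {'a': 10, 'm': 3, 'c': 4, 'y': 4, 'w': 4, 'd': 1, 'f': 4}
cfg['m']+cfg['y'] = 3+4 = 7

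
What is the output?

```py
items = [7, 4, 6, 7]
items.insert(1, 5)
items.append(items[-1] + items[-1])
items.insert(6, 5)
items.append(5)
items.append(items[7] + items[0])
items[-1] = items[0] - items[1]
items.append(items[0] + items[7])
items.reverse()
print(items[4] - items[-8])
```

insert 5 at 1 → [7, 5, 4, 6, 7]
append items[-1]+items[-1] = 7+7 = 14 → [7, 5, 4, 6, 7, 14]
insert 5 at 6 → [7, 5, 4, 6, 7, 14, 5]
append 5 → [7, 5, 4, 6, 7, 14, 5, 5]
append items[7]+items[0] = 5+7 = 12 → [7, 5, 4, 6, 7, 14, 5, 5, 12]
items[-1] = items[0]-items[1] = 7-5 = 2 → [7, 5, 4, 6, 7, 14, 5, 5, 2]
append items[0]+items[7] = 7+5 = 12 → [7, 5, 4, 6, 7, 14, 5, 5, 2, 12]
reverse → [12, 2, 5, 5, 14, 7, 6, 4, 5, 7]
items[4]-items[-8] = 14-5 = 9

9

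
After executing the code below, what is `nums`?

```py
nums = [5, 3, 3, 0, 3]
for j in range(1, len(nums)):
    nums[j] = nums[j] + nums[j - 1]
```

j=1: nums[1] = 3+5 = 8 → [5, 8, 3, 0, 3]
j=2: nums[2] = 3+8 = 11 → [5, 8, 11, 0, 3]
j=3: nums[3] = 0+11 = 11 → [5, 8, 11, 11, 3]
j=4: nums[4] = 3+11 = 14 → [5, 8, 11, 11, 14]

[5, 8, 11, 11, 14]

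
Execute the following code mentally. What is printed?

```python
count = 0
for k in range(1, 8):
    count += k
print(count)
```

28

k=1: count = 0+1 = 1
k=2: count = 1+2 = 3
k=3: count = 3+3 = 6
k=4: count = 6+4 = 10
k=5: count = 10+5 = 15
k=6: count = 15+6 = 21
k=7: count = 21+7 = 28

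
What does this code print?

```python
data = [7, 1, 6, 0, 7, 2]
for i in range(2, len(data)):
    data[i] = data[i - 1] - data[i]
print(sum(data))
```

i=2: data[2] = 1-6 = -5 → [7, 1, -5, 0, 7, 2]
i=3: data[3] = (-5)-0 = -5 → [7, 1, -5, -5, 7, 2]
i=4: data[4] = (-5)-7 = -12 → [7, 1, -5, -5, -12, 2]
i=5: data[5] = (-12)-2 = -14 → [7, 1, -5, -5, -12, -14]
sum = -28

-28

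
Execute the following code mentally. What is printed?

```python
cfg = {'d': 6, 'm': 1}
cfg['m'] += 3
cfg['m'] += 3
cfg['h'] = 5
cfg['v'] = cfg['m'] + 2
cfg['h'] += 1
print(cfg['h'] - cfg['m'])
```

cfg['m'] = 1+3 = 4 → {'d': 6, 'm': 4}
cfg['m'] = 4+3 = 7 → {'d': 6, 'm': 7}
cfg['h'] = 5 → {'d': 6, 'm': 7, 'h': 5}
cfg['v'] = cfg['m']+2 = 9 → {'d': 6, 'm': 7, 'h': 5, 'v': 9}
cfg['h'] = 5+1 = 6 → {'d': 6, 'm': 7, 'h': 6, 'v': 9}
cfg['h']-cfg['m'] = 6-7 = -1

-1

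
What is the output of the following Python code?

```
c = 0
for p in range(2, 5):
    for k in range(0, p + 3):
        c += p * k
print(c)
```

149

p=2,k=0: c = 0+0 = 0
p=2,k=1: c = 0+2 = 2
p=2,k=2: c = 2+4 = 6
p=2,k=3: c = 6+6 = 12
p=2,k=4: c = 12+8 = 20
p=3,k=0: c = 20+0 = 20
p=3,k=1: c = 20+3 = 23
p=3,k=2: c = 23+6 = 29
p=3,k=3: c = 29+9 = 38
p=3,k=4: c = 38+12 = 50
p=3,k=5: c = 50+15 = 65
p=4,k=0: c = 65+0 = 65
p=4,k=1: c = 65+4 = 69
p=4,k=2: c = 69+8 = 77
p=4,k=3: c = 77+12 = 89
p=4,k=4: c = 89+16 = 105
p=4,k=5: c = 105+20 = 125
p=4,k=6: c = 125+24 = 149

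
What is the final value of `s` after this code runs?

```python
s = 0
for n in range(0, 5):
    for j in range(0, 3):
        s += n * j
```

n=0,j=0: s = 0+0 = 0
n=0,j=1: s = 0+0 = 0
n=0,j=2: s = 0+0 = 0
n=1,j=0: s = 0+0 = 0
n=1,j=1: s = 0+1 = 1
n=1,j=2: s = 1+2 = 3
n=2,j=0: s = 3+0 = 3
n=2,j=1: s = 3+2 = 5
n=2,j=2: s = 5+4 = 9
n=3,j=0: s = 9+0 = 9
n=3,j=1: s = 9+3 = 12
n=3,j=2: s = 12+6 = 18
n=4,j=0: s = 18+0 = 18
n=4,j=1: s = 18+4 = 22
n=4,j=2: s = 22+8 = 30

30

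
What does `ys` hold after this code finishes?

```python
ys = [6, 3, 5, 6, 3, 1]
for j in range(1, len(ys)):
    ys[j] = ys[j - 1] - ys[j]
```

[6, 3, -2, -8, -11, -12]

j=1: ys[1] = 6-3 = 3 → [6, 3, 5, 6, 3, 1]
j=2: ys[2] = 3-5 = -2 → [6, 3, -2, 6, 3, 1]
j=3: ys[3] = (-2)-6 = -8 → [6, 3, -2, -8, 3, 1]
j=4: ys[4] = (-8)-3 = -11 → [6, 3, -2, -8, -11, 1]
j=5: ys[5] = (-11)-1 = -12 → [6, 3, -2, -8, -11, -12]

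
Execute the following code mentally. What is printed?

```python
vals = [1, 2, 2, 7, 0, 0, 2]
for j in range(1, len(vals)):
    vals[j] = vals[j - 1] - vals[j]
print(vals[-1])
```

j=1: vals[1] = 1-2 = -1 → [1, -1, 2, 7, 0, 0, 2]
j=2: vals[2] = (-1)-2 = -3 → [1, -1, -3, 7, 0, 0, 2]
j=3: vals[3] = (-3)-7 = -10 → [1, -1, -3, -10, 0, 0, 2]
j=4: vals[4] = (-10)-0 = -10 → [1, -1, -3, -10, -10, 0, 2]
j=5: vals[5] = (-10)-0 = -10 → [1, -1, -3, -10, -10, -10, 2]
j=6: vals[6] = (-10)-2 = -12 → [1, -1, -3, -10, -10, -10, -12]

-12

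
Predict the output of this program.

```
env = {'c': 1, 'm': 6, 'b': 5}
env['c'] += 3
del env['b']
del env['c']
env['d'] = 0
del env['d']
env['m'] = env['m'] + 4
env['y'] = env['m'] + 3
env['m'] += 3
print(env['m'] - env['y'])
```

env['c'] = 1+3 = 4 → {'c': 4, 'm': 6, 'b': 5}
del 'b' → {'c': 4, 'm': 6}
del 'c' → {'m': 6}
env['d'] = 0 → {'m': 6, 'd': 0}
del 'd' → {'m': 6}
env['m'] = env['m']+4 = 10 → {'m': 10}
env['y'] = env['m']+3 = 13 → {'m': 10, 'y': 13}
env['m'] = 10+3 = 13 → {'m': 13, 'y': 13}
env['m']-env['y'] = 13-13 = 0

0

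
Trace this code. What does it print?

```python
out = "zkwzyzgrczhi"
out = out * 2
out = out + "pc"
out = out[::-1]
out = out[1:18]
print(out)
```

repeat ×2 → 'zkwzyzgrczhizkwzyzgrczhi'
+ 'pc' → 'zkwzyzgrczhizkwzyzgrczhipc'
reverse → 'cpihzcrgzyzwkzihzcrgzyzwkz'
slice [1:18] → 'pihzcrgzyzwkzihzc'

pihzcrgzyzwkzihzc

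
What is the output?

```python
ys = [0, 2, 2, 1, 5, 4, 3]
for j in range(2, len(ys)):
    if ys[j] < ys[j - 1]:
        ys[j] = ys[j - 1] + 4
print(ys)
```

[0, 2, 2, 6, 10, 14, 18]

j=2: 2>=2, unchanged → [0, 2, 2, 1, 5, 4, 3]
j=3: 1<2, ys[3] = 2+4 = 6 → [0, 2, 2, 6, 5, 4, 3]
j=4: 5<6, ys[4] = 6+4 = 10 → [0, 2, 2, 6, 10, 4, 3]
j=5: 4<10, ys[5] = 10+4 = 14 → [0, 2, 2, 6, 10, 14, 3]
j=6: 3<14, ys[6] = 14+4 = 18 → [0, 2, 2, 6, 10, 14, 18]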